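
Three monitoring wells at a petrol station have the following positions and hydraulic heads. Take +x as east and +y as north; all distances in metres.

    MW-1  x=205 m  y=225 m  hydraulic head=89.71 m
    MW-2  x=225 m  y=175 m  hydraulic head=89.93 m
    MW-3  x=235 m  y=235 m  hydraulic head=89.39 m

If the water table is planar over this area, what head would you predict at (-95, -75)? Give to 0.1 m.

With h = a·x + b·y + c and MW-1 as origin, the differences give:
  20·a + (-50)·b = +0.22
  30·a + 10·b = -0.32
Eliminate b (×10 and ×(-50), subtract): 1700·a = -13.800 → a = ∂h/∂x = -0.008118
Back-substitute: b = ∂h/∂y = -0.007647.
h(-95, -75) = 89.71 + (-0.008118)·(-300) + (-0.007647)·(-300) = 89.71 +2.435 +2.294 = 94.439 m.

94.4 m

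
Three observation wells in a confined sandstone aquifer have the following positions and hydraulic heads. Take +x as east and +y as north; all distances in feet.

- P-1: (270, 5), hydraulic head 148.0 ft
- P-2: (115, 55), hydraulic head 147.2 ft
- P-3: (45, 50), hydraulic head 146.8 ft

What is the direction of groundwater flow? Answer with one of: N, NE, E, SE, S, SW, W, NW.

W

Taking P-1 as reference: P-2−P-1 = (-155, 50, -0.8); P-3−P-1 = (-225, 45, -1.2).
Solve a·Δx + b·Δy = Δh: det = (-155)·45 − (-225)·50 = 4275.
∂h/∂x = [(-0.8)·45 − (-1.2)·50] / 4275 = +0.005614
∂h/∂y = [(-155)·(-1.2) − (-225)·(-0.8)] / 4275 = +0.001404
Flow = −∇h = (-0.005614 east, -0.001404 north), which points west.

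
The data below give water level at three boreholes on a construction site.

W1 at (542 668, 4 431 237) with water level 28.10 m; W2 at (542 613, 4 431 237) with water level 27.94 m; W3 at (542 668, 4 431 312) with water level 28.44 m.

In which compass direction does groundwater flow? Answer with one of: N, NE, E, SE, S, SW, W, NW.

∂h/∂x = (27.94 − 28.10) / (542613 − 542668) = +0.002909
∂h/∂y = (28.44 − 28.10) / (4431312 − 4431237) = +0.004533
Flow = −∇h = (-0.002909 east, -0.004533 north), which points southwest.

SW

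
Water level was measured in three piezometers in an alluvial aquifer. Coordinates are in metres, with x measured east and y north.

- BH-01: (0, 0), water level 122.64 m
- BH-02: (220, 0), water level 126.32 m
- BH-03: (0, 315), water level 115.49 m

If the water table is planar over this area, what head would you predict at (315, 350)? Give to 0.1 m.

120.0 m

∂h/∂x = (126.32 − 122.64) / (220 − 0) = +0.01673
∂h/∂y = (115.49 − 122.64) / (315 − 0) = -0.02270
h(315, 350) = 122.64 + (+0.01673)·(315) + (-0.02270)·(350) = 122.64 +5.269 -7.944 = 119.965 m.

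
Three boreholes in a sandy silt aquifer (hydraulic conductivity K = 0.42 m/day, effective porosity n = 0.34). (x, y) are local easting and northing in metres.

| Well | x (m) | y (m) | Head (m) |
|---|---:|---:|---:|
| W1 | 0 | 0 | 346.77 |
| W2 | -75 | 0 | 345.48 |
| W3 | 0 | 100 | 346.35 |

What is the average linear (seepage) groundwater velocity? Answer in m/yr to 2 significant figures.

8.0 m/yr

∂h/∂x = (345.48 − 346.77) / (-75 − 0) = +0.01720
∂h/∂y = (346.35 − 346.77) / (100 − 0) = -0.004200
|∇h| = √(0.01720² + -0.004200²) = 0.01771
Seepage velocity v = K·i/n = 0.42 × 0.01771 / 0.34 = 0.02188 m/day = 7.992 m/yr.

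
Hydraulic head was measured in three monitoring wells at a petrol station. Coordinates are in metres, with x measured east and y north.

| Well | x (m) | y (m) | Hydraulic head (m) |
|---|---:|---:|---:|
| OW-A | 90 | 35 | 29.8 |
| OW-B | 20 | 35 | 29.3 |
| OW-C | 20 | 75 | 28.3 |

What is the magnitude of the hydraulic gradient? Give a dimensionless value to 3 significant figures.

Taking OW-A as reference: OW-B−OW-A = (-70, 0, -0.5); OW-C−OW-A = (-70, 40, -1.5).
Solve a·Δx + b·Δy = Δh: det = (-70)·40 − (-70)·0 = -2800.
∂h/∂x = [(-0.5)·40 − (-1.5)·0] / -2800 = +0.007143
∂h/∂y = [(-70)·(-1.5) − (-70)·(-0.5)] / -2800 = -0.02500
|∇h| = √(0.007143² + -0.02500²) = 0.026

0.0260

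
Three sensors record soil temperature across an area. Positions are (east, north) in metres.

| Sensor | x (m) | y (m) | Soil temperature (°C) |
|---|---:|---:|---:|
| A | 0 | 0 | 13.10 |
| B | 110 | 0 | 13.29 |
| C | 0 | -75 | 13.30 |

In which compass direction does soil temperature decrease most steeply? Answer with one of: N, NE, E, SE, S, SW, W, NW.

NW

∂T/∂x = (13.29 − 13.10) / (110 − 0) = +0.001727
∂T/∂y = (13.30 − 13.10) / (-75 − 0) = -0.002667
Steepest decrease is along −∇f = (-0.001727 E, +0.002667 N) → northwest.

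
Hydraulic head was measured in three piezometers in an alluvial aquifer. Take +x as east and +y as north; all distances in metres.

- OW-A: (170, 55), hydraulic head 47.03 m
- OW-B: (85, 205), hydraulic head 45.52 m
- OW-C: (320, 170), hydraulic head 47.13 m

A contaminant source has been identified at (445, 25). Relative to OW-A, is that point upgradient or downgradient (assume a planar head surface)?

With h = a·x + b·y + c and OW-A as origin, the differences give:
  (-85)·a + 150·b = -1.51
  150·a + 115·b = +0.10
Eliminate b (×115 and ×150, subtract): -32275·a = -188.650 → a = ∂h/∂x = +0.005845
Back-substitute: b = ∂h/∂y = -0.006754.
Head at (445, 25) = 47.03 + (+0.005845)·(275) + (-0.006754)·(-30) = 48.84 m.
That is higher than the 47.03 m at OW-A, so the point is upgradient.

upgradient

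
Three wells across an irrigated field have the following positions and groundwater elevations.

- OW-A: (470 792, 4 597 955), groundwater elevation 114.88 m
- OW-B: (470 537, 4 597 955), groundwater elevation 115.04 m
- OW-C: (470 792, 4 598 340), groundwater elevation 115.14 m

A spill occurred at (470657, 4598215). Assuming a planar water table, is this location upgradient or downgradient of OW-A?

∂h/∂x = (115.04 − 114.88) / (470537 − 470792) = -0.0006275
∂h/∂y = (115.14 − 114.88) / (4598340 − 4597955) = +0.0006753
Head at (470657, 4598215) = 114.88 + (-0.0006275)·(-135) + (+0.0006753)·(260) = 115.14 m.
That is higher than the 114.88 m at OW-A, so the point is upgradient.

upgradient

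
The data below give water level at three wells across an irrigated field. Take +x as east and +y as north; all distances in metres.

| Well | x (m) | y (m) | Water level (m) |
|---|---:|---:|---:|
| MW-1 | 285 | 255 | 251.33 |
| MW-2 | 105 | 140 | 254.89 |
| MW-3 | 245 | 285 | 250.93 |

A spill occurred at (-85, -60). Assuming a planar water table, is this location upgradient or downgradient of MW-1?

upgradient

Differences from MW-1: to MW-2 (Δx, Δy, Δh) = (-180, -115, +3.56); to MW-3 = (-40, 30, -0.40).
Solve a·Δx + b·Δy = Δh: det = (-180)·30 − (-40)·(-115) = -10000.
∂h/∂x = [(+3.56)·30 − (-0.40)·(-115)] / -10000 = -0.006080
∂h/∂y = [(-180)·(-0.40) − (-40)·(+3.56)] / -10000 = -0.02144
Head at (-85, -60) = 251.33 + (-0.006080)·(-370) + (-0.02144)·(-315) = 260.33 m.
That is higher than the 251.33 m at MW-1, so the point is upgradient.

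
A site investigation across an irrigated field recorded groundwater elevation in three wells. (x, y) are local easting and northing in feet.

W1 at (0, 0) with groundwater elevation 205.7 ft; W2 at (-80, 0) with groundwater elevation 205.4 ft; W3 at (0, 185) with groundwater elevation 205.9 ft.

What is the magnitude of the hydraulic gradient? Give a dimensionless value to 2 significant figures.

0.0039

∂h/∂x = (205.4 − 205.7) / (-80 − 0) = +0.003750
∂h/∂y = (205.9 − 205.7) / (185 − 0) = +0.001081
|∇h| = √(0.003750² + 0.001081²) = 0.003903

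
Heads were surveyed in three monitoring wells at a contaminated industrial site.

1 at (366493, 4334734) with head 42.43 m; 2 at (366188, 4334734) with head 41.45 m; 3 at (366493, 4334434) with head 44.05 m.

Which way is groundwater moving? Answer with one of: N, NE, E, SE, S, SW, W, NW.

NW

∂h/∂x = (41.45 − 42.43) / (366188 − 366493) = +0.003213
∂h/∂y = (44.05 − 42.43) / (4334434 − 4334734) = -0.005400
Flow = −∇h = (-0.003213 east, +0.005400 north), which points northwest.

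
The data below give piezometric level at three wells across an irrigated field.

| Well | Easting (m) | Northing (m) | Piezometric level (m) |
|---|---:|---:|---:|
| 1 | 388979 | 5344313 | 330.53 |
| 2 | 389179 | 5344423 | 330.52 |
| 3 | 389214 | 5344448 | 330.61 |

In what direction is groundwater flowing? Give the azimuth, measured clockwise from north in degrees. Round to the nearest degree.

Three-point gradient (reference 1): Δ to 2 = (200, 110, -0.01), Δ to 3 = (235, 135, +0.08).
∂h/∂x = -0.008826, ∂h/∂y = +0.01596 (det = 1150).
Flow direction (−∇h) has components (+0.008826 E, -0.01596 N).
Azimuth = atan2(E, N) = atan2(+0.008826, -0.01596) = 151.1° ≈ 151°.

151°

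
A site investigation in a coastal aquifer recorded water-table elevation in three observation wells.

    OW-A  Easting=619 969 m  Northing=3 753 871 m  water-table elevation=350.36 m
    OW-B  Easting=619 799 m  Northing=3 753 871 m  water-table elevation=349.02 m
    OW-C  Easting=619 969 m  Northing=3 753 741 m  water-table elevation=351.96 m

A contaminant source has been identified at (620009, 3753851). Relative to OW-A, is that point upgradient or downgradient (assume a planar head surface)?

∂h/∂x = (349.02 − 350.36) / (619799 − 619969) = +0.007882
∂h/∂y = (351.96 − 350.36) / (3753741 − 3753871) = -0.01231
Head at (620009, 3753851) = 350.36 + (+0.007882)·(40) + (-0.01231)·(-20) = 350.92 m.
That is higher than the 350.36 m at OW-A, so the point is upgradient.

upgradient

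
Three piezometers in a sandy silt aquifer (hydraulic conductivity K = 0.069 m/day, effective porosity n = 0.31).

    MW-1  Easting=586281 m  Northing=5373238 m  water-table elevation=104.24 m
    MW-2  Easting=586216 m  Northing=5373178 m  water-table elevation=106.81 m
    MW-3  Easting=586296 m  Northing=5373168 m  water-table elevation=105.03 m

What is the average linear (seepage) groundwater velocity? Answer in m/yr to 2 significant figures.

With h = a·x + b·y + c and MW-1 as origin, the differences give:
  (-65)·a + (-60)·b = +2.57
  15·a + (-70)·b = +0.79
Eliminate b (×(-70) and ×(-60), subtract): 5450·a = -132.500 → a = ∂h/∂x = -0.02431
Back-substitute: b = ∂h/∂y = -0.01650.
|∇h| = √(-0.02431² + -0.01650²) = 0.02938
Seepage velocity v = K·i/n = 0.069 × 0.02938 / 0.31 = 0.006539 m/day = 2.388 m/yr.

2.4 m/yr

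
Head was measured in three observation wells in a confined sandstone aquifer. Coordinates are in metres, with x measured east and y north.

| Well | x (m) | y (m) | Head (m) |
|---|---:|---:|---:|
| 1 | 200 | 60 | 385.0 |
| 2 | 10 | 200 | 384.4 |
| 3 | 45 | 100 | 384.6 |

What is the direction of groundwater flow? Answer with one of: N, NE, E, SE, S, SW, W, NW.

Taking 1 as reference: 2−1 = (-190, 140, -0.6); 3−1 = (-155, 40, -0.4).
Determinant of the coordinate differences = (-190)·40 − (-155)·140 = 14100.
∂h/∂x = [(-0.6)·40 − (-0.4)·140] / 14100 = +0.002270
∂h/∂y = [(-190)·(-0.4) − (-155)·(-0.6)] / 14100 = -0.001206
Flow = −∇h = (-0.002270 east, +0.001206 north), which points northwest.

NW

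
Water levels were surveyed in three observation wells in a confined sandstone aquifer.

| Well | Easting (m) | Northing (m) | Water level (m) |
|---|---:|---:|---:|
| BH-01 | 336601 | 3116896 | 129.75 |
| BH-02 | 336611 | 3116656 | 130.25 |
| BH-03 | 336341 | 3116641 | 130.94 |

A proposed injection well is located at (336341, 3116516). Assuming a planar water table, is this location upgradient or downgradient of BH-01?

upgradient

With h = a·x + b·y + c and BH-01 as origin, the differences give:
  10·a + (-240)·b = +0.50
  (-260)·a + (-255)·b = +1.19
Eliminate b (×(-255) and ×(-240), subtract): -64950·a = 158.100 → a = ∂h/∂x = -0.002434
Back-substitute: b = ∂h/∂y = -0.002185.
Head at (336341, 3116516) = 129.75 + (-0.002434)·(-260) + (-0.002185)·(-380) = 131.21 m.
That is higher than the 129.75 m at BH-01, so the point is upgradient.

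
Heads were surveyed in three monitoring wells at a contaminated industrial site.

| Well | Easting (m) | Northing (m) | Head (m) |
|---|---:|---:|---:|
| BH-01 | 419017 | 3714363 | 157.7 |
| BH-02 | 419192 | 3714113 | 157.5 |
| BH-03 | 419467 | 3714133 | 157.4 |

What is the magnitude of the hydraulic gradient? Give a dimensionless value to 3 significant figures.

0.000656

Taking BH-01 as reference: BH-02−BH-01 = (175, -250, -0.2); BH-03−BH-01 = (450, -230, -0.3).
Determinant of the coordinate differences = 175·(-230) − 450·(-250) = 72250.
∂h/∂x = [(-0.2)·(-230) − (-0.3)·(-250)] / 72250 = -0.0004014
∂h/∂y = [175·(-0.3) − 450·(-0.2)] / 72250 = +0.0005190
|∇h| = √(-0.0004014² + 0.0005190²) = 0.0006561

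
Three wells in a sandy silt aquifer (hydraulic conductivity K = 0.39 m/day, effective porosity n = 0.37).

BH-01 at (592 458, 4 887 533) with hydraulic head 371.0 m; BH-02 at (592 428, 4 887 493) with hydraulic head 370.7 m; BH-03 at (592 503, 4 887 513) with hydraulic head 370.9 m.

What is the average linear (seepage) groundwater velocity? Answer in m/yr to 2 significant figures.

With h = a·x + b·y + c and BH-01 as origin, the differences give:
  (-30)·a + (-40)·b = -0.3
  45·a + (-20)·b = -0.1
Eliminate b (×(-20) and ×(-40), subtract): 2400·a = 2.00 → a = ∂h/∂x = +0.0008333
Back-substitute: b = ∂h/∂y = +0.006875.
|∇h| = √(0.0008333² + 0.006875²) = 0.006925
Seepage velocity v = K·i/n = 0.39 × 0.006925 / 0.37 = 0.007299 m/day = 2.666 m/yr.

2.7 m/yr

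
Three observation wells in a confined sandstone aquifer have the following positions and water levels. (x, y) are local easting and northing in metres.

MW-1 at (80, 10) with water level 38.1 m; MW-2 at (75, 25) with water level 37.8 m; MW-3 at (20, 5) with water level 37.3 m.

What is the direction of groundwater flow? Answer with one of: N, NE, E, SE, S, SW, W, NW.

Differences from MW-1: to MW-2 (Δx, Δy, Δh) = (-5, 15, -0.3); to MW-3 = (-60, -5, -0.8).
Solve a·Δx + b·Δy = Δh: det = (-5)·(-5) − (-60)·15 = 925.
∂h/∂x = [(-0.3)·(-5) − (-0.8)·15] / 925 = +0.01459
∂h/∂y = [(-5)·(-0.8) − (-60)·(-0.3)] / 925 = -0.01514
Flow = −∇h = (-0.01459 east, +0.01514 north), which points northwest.

NW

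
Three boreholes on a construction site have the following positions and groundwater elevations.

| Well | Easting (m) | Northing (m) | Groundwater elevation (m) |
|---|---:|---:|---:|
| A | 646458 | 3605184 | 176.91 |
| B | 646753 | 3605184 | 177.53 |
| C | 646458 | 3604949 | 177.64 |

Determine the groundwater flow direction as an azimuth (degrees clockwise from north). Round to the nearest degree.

326°

∂h/∂x = (177.53 − 176.91) / (646753 − 646458) = +0.002102
∂h/∂y = (177.64 − 176.91) / (3604949 − 3605184) = -0.003106
Flow direction (−∇h) has components (-0.002102 E, +0.003106 N).
Azimuth = atan2(E, N) = atan2(-0.002102, +0.003106) = 325.9° ≈ 326°.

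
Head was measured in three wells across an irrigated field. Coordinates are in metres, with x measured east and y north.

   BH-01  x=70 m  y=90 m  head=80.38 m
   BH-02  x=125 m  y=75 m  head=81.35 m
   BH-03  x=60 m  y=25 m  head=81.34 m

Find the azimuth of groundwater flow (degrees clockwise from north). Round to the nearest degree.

Differences from BH-01: to BH-02 (Δx, Δy, Δh) = (55, -15, +0.97); to BH-03 = (-10, -65, +0.96).
Determinant of the coordinate differences = 55·(-65) − (-10)·(-15) = -3725.
∂h/∂x = [(+0.97)·(-65) − (+0.96)·(-15)] / -3725 = +0.01306
∂h/∂y = [55·(+0.96) − (-10)·(+0.97)] / -3725 = -0.01678
Flow direction (−∇h) has components (-0.01306 E, +0.01678 N).
Azimuth = atan2(E, N) = atan2(-0.01306, +0.01678) = 322.1° ≈ 322°.

322°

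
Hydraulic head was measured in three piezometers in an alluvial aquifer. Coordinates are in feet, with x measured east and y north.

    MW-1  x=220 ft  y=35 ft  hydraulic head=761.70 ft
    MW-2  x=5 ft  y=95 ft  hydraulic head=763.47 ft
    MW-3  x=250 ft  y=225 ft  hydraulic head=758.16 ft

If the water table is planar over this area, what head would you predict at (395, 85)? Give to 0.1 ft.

758.6 ft

Taking MW-1 as reference: MW-2−MW-1 = (-215, 60, +1.77); MW-3−MW-1 = (30, 190, -3.54).
Solve a·Δx + b·Δy = Δh: det = (-215)·190 − 30·60 = -42650.
∂h/∂x = [(+1.77)·190 − (-3.54)·60] / -42650 = -0.01287
∂h/∂y = [(-215)·(-3.54) − 30·(+1.77)] / -42650 = -0.01660
h(395, 85) = 761.70 + (-0.01287)·(175) + (-0.01660)·(50) = 761.70 -2.251 -0.830 = 758.619 ft.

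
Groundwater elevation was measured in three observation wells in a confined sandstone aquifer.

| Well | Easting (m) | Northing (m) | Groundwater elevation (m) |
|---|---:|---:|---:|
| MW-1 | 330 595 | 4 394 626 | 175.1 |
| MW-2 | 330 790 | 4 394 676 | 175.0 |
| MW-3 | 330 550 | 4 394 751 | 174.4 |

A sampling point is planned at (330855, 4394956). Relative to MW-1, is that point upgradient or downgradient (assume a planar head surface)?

downgradient

Three-point gradient (reference MW-1): Δ to MW-2 = (195, 50, -0.1), Δ to MW-3 = (-45, 125, -0.7).
∂h/∂x = +0.0008451, ∂h/∂y = -0.005296 (det = 26625).
Head at (330855, 4394956) = 175.1 + (+0.0008451)·(260) + (-0.005296)·(330) = 173.57 m.
That is lower than the 175.1 m at MW-1, so the point is downgradient.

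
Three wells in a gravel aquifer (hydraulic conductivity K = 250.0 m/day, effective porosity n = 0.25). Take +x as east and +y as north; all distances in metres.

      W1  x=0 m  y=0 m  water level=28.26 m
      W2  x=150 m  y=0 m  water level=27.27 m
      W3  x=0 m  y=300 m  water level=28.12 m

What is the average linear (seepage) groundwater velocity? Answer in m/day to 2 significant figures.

6.6 m/day

∂h/∂x = (27.27 − 28.26) / (150 − 0) = -0.006600
∂h/∂y = (28.12 − 28.26) / (300 − 0) = -0.0004667
|∇h| = √(-0.006600² + -0.0004667²) = 0.006616
Seepage velocity v = K·i/n = 250.0 × 0.006616 / 0.25 = 6.616 m/day.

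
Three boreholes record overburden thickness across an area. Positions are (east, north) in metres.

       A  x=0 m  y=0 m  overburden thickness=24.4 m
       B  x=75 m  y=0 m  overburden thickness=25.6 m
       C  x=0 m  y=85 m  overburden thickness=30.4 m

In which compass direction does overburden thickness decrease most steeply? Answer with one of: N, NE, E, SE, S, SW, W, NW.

S

∂d/∂x = (25.6 − 24.4) / (75 − 0) = +0.01600
∂d/∂y = (30.4 − 24.4) / (85 − 0) = +0.07059
Steepest decrease is along −∇f = (-0.01600 E, -0.07059 N) → south.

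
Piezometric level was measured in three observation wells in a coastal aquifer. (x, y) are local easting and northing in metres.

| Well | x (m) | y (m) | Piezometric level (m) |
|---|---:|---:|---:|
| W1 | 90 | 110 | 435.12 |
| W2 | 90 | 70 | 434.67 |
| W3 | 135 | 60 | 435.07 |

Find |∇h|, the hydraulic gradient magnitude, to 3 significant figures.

Differences from W1: to W2 (Δx, Δy, Δh) = (0, -40, -0.45); to W3 = (45, -50, -0.05).
Determinant of the coordinate differences = 0·(-50) − 45·(-40) = 1800.
∂h/∂x = [(-0.45)·(-50) − (-0.05)·(-40)] / 1800 = +0.01139
∂h/∂y = [0·(-0.05) − 45·(-0.45)] / 1800 = +0.01125
|∇h| = √(0.01139² + 0.01125²) = 0.01601

0.0160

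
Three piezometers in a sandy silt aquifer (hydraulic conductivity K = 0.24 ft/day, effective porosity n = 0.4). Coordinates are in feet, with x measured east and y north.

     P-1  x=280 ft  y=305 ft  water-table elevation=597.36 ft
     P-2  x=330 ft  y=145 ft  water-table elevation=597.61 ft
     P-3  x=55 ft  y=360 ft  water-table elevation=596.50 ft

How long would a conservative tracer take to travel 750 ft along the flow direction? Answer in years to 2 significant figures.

Three-point gradient (reference P-1): Δ to P-2 = (50, -160, +0.25), Δ to P-3 = (-225, 55, -0.86).
∂h/∂x = +0.003725, ∂h/∂y = -0.0003985 (det = -33250).
|∇h| = √(0.003725² + -0.0003985²) = 0.003746
Seepage velocity v = K·i/n = 0.24 × 0.003746 / 0.4 = 0.002248 ft/day.
t = 750 / 0.002248 = 3.336e+05 days = 913 years.

910 years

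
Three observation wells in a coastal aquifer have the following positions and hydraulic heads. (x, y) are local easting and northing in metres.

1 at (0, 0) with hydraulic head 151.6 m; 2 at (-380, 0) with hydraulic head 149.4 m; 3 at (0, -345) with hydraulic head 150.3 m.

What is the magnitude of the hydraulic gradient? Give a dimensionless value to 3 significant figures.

∂h/∂x = (149.4 − 151.6) / (-380 − 0) = +0.005789
∂h/∂y = (150.3 − 151.6) / (-345 − 0) = +0.003768
|∇h| = √(0.005789² + 0.003768²) = 0.006907

0.00691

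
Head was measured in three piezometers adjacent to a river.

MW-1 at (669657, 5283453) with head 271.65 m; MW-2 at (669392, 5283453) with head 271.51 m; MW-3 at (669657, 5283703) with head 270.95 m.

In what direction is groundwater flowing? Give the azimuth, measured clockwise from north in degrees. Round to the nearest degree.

∂h/∂x = (271.51 − 271.65) / (669392 − 669657) = +0.0005283
∂h/∂y = (270.95 − 271.65) / (5283703 − 5283453) = -0.002800
Flow direction (−∇h) has components (-0.0005283 E, +0.002800 N).
Azimuth = atan2(E, N) = atan2(-0.0005283, +0.002800) = 349.3° ≈ 349°.

349°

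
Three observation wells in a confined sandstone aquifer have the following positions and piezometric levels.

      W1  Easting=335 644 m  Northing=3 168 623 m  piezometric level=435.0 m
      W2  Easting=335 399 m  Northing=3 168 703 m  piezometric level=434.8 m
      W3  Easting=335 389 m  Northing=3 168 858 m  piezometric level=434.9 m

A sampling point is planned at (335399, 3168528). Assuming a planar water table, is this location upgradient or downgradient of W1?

Differences from W1: to W2 (Δx, Δy, Δh) = (-245, 80, -0.2); to W3 = (-255, 235, -0.1).
Determinant of the coordinate differences = (-245)·235 − (-255)·80 = -37175.
∂h/∂x = [(-0.2)·235 − (-0.1)·80] / -37175 = +0.001049
∂h/∂y = [(-245)·(-0.1) − (-255)·(-0.2)] / -37175 = +0.0007128
Head at (335399, 3168528) = 435.0 + (+0.001049)·(-245) + (+0.0007128)·(-95) = 434.68 m.
That is lower than the 435.0 m at W1, so the point is downgradient.

downgradient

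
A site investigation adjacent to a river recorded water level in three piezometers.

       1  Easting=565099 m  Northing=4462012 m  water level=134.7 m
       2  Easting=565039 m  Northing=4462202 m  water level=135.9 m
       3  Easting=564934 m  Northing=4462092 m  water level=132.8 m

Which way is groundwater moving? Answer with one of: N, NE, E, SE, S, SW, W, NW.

SW

Taking 1 as reference: 2−1 = (-60, 190, +1.2); 3−1 = (-165, 80, -1.9).
Solve a·Δx + b·Δy = Δh: det = (-60)·80 − (-165)·190 = 26550.
∂h/∂x = [(+1.2)·80 − (-1.9)·190] / 26550 = +0.01721
∂h/∂y = [(-60)·(-1.9) − (-165)·(+1.2)] / 26550 = +0.01175
Flow = −∇h = (-0.01721 east, -0.01175 north), which points southwest.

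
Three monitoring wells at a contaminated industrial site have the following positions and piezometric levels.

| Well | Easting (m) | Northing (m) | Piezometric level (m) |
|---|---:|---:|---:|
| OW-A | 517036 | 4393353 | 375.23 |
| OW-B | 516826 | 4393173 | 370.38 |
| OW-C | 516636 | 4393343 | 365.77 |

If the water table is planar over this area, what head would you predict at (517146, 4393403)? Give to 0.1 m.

377.8 m

With h = a·x + b·y + c and OW-A as origin, the differences give:
  (-210)·a + (-180)·b = -4.85
  (-400)·a + (-10)·b = -9.46
Eliminate b (×(-10) and ×(-180), subtract): -69900·a = -1654.300 → a = ∂h/∂x = +0.02367
Back-substitute: b = ∂h/∂y = -0.0006667.
h(517146, 4393403) = 375.23 + (+0.02367)·(110) + (-0.0006667)·(50) = 375.23 +2.603 -0.033 = 377.800 m.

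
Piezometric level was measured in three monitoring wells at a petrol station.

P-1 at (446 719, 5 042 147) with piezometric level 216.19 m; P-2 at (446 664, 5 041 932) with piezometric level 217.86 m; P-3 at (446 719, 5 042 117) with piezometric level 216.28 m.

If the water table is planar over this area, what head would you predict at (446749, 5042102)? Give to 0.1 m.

Differences from P-1: to P-2 (Δx, Δy, Δh) = (-55, -215, +1.67); to P-3 = (0, -30, +0.09).
Determinant of the coordinate differences = (-55)·(-30) − 0·(-215) = 1650.
∂h/∂x = [(+1.67)·(-30) − (+0.09)·(-215)] / 1650 = -0.01864
∂h/∂y = [(-55)·(+0.09) − 0·(+1.67)] / 1650 = -0.003000
h(446749, 5042102) = 216.19 + (-0.01864)·(30) + (-0.003000)·(-45) = 216.19 -0.559 +0.135 = 215.766 m.

215.8 m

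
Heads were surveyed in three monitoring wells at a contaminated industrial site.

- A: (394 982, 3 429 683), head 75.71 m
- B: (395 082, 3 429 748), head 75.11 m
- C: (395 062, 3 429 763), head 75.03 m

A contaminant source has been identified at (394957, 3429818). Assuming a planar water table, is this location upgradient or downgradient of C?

downgradient

With h = a·x + b·y + c and A as origin, the differences give:
  100·a + 65·b = -0.60
  80·a + 80·b = -0.68
Eliminate b (×80 and ×65, subtract): 2800·a = -3.800 → a = ∂h/∂x = -0.001357
Back-substitute: b = ∂h/∂y = -0.007143.
Head at (394957, 3429818) = 75.71 + (-0.001357)·(-25) + (-0.007143)·(135) = 74.78 m.
That is lower than the 75.03 m at C, so the point is downgradient.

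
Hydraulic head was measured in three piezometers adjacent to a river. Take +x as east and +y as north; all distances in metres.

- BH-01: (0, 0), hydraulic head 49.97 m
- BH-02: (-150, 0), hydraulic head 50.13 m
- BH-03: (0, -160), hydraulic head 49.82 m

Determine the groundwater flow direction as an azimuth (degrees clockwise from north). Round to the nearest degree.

131°

∂h/∂x = (50.13 − 49.97) / (-150 − 0) = -0.001067
∂h/∂y = (49.82 − 49.97) / (-160 − 0) = +0.0009375
Flow direction (−∇h) has components (+0.001067 E, -0.0009375 N).
Azimuth = atan2(E, N) = atan2(+0.001067, -0.0009375) = 131.3° ≈ 131°.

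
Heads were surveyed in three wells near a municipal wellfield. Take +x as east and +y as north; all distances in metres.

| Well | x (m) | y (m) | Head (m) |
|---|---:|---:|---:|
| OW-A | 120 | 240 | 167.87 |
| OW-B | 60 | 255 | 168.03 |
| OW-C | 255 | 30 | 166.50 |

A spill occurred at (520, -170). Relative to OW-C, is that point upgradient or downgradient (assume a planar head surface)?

With h = a·x + b·y + c and OW-A as origin, the differences give:
  (-60)·a + 15·b = +0.16
  135·a + (-210)·b = -1.37
Eliminate b (×(-210) and ×15, subtract): 10575·a = -13.050 → a = ∂h/∂x = -0.001234
Back-substitute: b = ∂h/∂y = +0.005730.
Head at (520, -170) = 167.87 + (-0.001234)·(400) + (+0.005730)·(-410) = 165.03 m.
That is lower than the 166.50 m at OW-C, so the point is downgradient.

downgradient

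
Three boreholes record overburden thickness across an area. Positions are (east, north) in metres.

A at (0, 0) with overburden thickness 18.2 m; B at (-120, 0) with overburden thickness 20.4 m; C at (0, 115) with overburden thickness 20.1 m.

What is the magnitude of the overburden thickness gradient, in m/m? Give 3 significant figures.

0.0247 m/m

∂d/∂x = (20.4 − 18.2) / (-120 − 0) = -0.01833
∂d/∂y = (20.1 − 18.2) / (115 − 0) = +0.01652
|∇f| = √(-0.01833² + 0.01652²) = 0.02468 m/m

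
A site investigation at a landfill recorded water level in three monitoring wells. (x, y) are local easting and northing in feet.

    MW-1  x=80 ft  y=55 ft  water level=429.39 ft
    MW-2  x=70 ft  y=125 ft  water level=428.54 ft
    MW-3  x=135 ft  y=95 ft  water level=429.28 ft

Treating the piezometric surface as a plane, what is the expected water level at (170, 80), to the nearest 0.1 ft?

429.7 ft

Taking MW-1 as reference: MW-2−MW-1 = (-10, 70, -0.85); MW-3−MW-1 = (55, 40, -0.11).
Determinant of the coordinate differences = (-10)·40 − 55·70 = -4250.
∂h/∂x = [(-0.85)·40 − (-0.11)·70] / -4250 = +0.006188
∂h/∂y = [(-10)·(-0.11) − 55·(-0.85)] / -4250 = -0.01126
h(170, 80) = 429.39 + (+0.006188)·(90) + (-0.01126)·(25) = 429.39 +0.557 -0.281 = 429.665 ft.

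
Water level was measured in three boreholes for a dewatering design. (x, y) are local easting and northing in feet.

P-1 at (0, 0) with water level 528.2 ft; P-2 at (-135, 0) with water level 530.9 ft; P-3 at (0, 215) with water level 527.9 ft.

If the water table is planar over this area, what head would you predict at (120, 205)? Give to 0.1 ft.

525.5 ft

∂h/∂x = (530.9 − 528.2) / (-135 − 0) = -0.02000
∂h/∂y = (527.9 − 528.2) / (215 − 0) = -0.001395
h(120, 205) = 528.2 + (-0.02000)·(120) + (-0.001395)·(205) = 528.2 -2.400 -0.286 = 525.514 ft.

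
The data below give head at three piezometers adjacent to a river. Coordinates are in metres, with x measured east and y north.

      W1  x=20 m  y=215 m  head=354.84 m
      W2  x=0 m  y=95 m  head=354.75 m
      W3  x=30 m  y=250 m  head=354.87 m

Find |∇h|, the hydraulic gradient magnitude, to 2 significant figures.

0.0011

Taking W1 as reference: W2−W1 = (-20, -120, -0.09); W3−W1 = (10, 35, +0.03).
Determinant of the coordinate differences = (-20)·35 − 10·(-120) = 500.
∂h/∂x = [(-0.09)·35 − (+0.03)·(-120)] / 500 = +0.0009000
∂h/∂y = [(-20)·(+0.03) − 10·(-0.09)] / 500 = +0.0006000
|∇h| = √(0.0009000² + 0.0006000²) = 0.001082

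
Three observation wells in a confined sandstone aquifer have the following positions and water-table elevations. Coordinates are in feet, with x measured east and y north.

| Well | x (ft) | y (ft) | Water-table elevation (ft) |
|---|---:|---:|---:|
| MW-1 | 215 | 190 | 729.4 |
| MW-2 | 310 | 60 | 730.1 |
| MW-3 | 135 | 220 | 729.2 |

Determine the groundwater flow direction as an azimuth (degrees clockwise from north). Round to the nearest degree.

352°

Taking MW-1 as reference: MW-2−MW-1 = (95, -130, +0.7); MW-3−MW-1 = (-80, 30, -0.2).
Solve a·Δx + b·Δy = Δh: det = 95·30 − (-80)·(-130) = -7550.
∂h/∂x = [(+0.7)·30 − (-0.2)·(-130)] / -7550 = +0.0006623
∂h/∂y = [95·(-0.2) − (-80)·(+0.7)] / -7550 = -0.004901
Flow direction (−∇h) has components (-0.0006623 E, +0.004901 N).
Azimuth = atan2(E, N) = atan2(-0.0006623, +0.004901) = 352.3° ≈ 352°.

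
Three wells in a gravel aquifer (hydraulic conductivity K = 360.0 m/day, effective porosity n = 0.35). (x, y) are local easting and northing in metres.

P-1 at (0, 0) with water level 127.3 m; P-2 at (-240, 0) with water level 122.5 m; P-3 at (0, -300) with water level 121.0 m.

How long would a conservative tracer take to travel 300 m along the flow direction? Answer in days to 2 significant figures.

∂h/∂x = (122.5 − 127.3) / (-240 − 0) = +0.02000
∂h/∂y = (121.0 − 127.3) / (-300 − 0) = +0.02100
|∇h| = √(0.02000² + 0.02100²) = 0.029
Seepage velocity v = K·i/n = 360.0 × 0.029 / 0.35 = 29.83 m/day.
t = 300 / 29.83 = 10.06 days.

10 days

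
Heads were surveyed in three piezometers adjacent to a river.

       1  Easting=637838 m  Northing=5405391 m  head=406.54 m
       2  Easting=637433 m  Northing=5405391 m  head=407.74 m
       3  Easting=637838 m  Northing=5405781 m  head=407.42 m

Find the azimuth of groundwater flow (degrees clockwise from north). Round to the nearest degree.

127°

∂h/∂x = (407.74 − 406.54) / (637433 − 637838) = -0.002963
∂h/∂y = (407.42 − 406.54) / (5405781 − 5405391) = +0.002256
Flow direction (−∇h) has components (+0.002963 E, -0.002256 N).
Azimuth = atan2(E, N) = atan2(+0.002963, -0.002256) = 127.3° ≈ 127°.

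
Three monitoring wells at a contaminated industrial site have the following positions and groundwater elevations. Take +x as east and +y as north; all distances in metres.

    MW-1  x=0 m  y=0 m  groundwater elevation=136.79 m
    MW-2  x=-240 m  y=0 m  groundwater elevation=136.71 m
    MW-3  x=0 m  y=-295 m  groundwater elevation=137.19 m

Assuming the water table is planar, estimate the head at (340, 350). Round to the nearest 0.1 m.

∂h/∂x = (136.71 − 136.79) / (-240 − 0) = +0.0003333
∂h/∂y = (137.19 − 136.79) / (-295 − 0) = -0.001356
h(340, 350) = 136.79 + (+0.0003333)·(340) + (-0.001356)·(350) = 136.79 +0.113 -0.475 = 136.429 m.

136.4 m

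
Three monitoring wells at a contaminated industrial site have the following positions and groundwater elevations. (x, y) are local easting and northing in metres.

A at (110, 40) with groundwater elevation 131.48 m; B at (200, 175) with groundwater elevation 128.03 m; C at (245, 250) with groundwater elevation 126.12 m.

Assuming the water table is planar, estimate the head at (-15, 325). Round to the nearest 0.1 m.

124.6 m

Three-point gradient (reference A): Δ to B = (90, 135, -3.45), Δ to C = (135, 210, -5.36).
∂h/∂x = -0.001333, ∂h/∂y = -0.02467 (det = 675).
h(-15, 325) = 131.48 + (-0.001333)·(-125) + (-0.02467)·(285) = 131.48 +0.167 -7.030 = 124.617 m.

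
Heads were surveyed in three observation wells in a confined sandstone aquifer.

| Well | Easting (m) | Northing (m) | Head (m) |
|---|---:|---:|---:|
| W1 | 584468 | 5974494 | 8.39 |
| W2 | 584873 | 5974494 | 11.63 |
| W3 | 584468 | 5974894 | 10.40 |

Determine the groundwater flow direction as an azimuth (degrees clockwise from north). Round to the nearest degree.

∂h/∂x = (11.63 − 8.39) / (584873 − 584468) = +0.008000
∂h/∂y = (10.40 − 8.39) / (5974894 − 5974494) = +0.005025
Flow direction (−∇h) has components (-0.008000 E, -0.005025 N).
Azimuth = atan2(E, N) = atan2(-0.008000, -0.005025) = 237.9° ≈ 238°.

238°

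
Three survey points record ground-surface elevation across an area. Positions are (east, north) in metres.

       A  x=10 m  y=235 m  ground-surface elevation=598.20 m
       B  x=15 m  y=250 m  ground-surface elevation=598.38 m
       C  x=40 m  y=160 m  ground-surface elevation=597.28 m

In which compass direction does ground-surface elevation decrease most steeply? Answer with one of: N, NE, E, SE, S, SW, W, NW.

S

Differences from A: to B (Δx, Δy, Δh) = (5, 15, +0.18); to C = (30, -75, -0.92).
Determinant of the coordinate differences = 5·(-75) − 30·15 = -825.
∂z/∂x = [(+0.18)·(-75) − (-0.92)·15] / -825 = -0.0003636
∂z/∂y = [5·(-0.92) − 30·(+0.18)] / -825 = +0.01212
Steepest decrease is along −∇f = (+0.0003636 E, -0.01212 N) → south.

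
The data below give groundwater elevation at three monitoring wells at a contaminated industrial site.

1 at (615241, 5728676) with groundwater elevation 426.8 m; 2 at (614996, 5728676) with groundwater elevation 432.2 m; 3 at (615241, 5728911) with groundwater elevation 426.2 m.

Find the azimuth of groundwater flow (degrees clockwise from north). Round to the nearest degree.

∂h/∂x = (432.2 − 426.8) / (614996 − 615241) = -0.02204
∂h/∂y = (426.2 − 426.8) / (5728911 − 5728676) = -0.002553
Flow direction (−∇h) has components (+0.02204 E, +0.002553 N).
Azimuth = atan2(E, N) = atan2(+0.02204, +0.002553) = 83.4° ≈ 083°.

083°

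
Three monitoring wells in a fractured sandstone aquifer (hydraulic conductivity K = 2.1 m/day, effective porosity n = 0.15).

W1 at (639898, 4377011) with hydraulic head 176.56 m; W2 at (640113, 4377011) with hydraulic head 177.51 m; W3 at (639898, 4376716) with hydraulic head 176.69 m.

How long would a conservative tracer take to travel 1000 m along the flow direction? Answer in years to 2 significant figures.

∂h/∂x = (177.51 − 176.56) / (640113 − 639898) = +0.004419
∂h/∂y = (176.69 − 176.56) / (4376716 − 4377011) = -0.0004407
|∇h| = √(0.004419² + -0.0004407²) = 0.004441
Seepage velocity v = K·i/n = 2.1 × 0.004441 / 0.15 = 0.06217 m/day.
t = 1000 / 0.06217 = 1.608e+04 days = 44 years.

44 years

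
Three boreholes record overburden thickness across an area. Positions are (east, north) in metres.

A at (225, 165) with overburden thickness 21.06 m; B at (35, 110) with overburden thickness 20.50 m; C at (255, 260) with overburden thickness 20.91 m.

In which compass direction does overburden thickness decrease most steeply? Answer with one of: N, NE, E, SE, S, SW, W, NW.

Taking A as reference: B−A = (-190, -55, -0.56); C−A = (30, 95, -0.15).
Solve a·Δx + b·Δy = Δd: det = (-190)·95 − 30·(-55) = -16400.
∂d/∂x = [(-0.56)·95 − (-0.15)·(-55)] / -16400 = +0.003747
∂d/∂y = [(-190)·(-0.15) − 30·(-0.56)] / -16400 = -0.002762
Steepest decrease is along −∇f = (-0.003747 E, +0.002762 N) → northwest.

NW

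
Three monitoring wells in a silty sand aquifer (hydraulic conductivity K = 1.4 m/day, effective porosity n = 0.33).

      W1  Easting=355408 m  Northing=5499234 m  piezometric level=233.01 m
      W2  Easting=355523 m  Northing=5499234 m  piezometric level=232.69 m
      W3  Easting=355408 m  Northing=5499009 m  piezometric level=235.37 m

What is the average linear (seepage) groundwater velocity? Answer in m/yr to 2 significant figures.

17 m/yr

∂h/∂x = (232.69 − 233.01) / (355523 − 355408) = -0.002783
∂h/∂y = (235.37 − 233.01) / (5499009 − 5499234) = -0.01049
|∇h| = √(-0.002783² + -0.01049²) = 0.01085
Seepage velocity v = K·i/n = 1.4 × 0.01085 / 0.33 = 0.04603 m/day = 16.81 m/yr.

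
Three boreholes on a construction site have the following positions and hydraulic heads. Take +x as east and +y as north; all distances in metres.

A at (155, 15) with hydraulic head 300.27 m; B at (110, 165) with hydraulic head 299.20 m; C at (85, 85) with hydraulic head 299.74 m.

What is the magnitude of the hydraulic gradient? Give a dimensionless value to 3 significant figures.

With h = a·x + b·y + c and A as origin, the differences give:
  (-45)·a + 150·b = -1.07
  (-70)·a + 70·b = -0.53
Eliminate b (×70 and ×150, subtract): 7350·a = 4.600 → a = ∂h/∂x = +0.0006259
Back-substitute: b = ∂h/∂y = -0.006946.
|∇h| = √(0.0006259² + -0.006946²) = 0.006974

0.00697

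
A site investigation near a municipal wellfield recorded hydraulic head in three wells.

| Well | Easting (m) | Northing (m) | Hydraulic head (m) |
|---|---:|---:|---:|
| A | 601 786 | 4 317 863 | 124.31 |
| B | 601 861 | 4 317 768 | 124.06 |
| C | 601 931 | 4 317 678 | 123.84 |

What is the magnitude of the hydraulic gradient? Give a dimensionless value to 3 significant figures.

With h = a·x + b·y + c and A as origin, the differences give:
  75·a + (-95)·b = -0.25
  145·a + (-185)·b = -0.47
Eliminate b (×(-185) and ×(-95), subtract): -100·a = 1.600 → a = ∂h/∂x = -0.01600
Back-substitute: b = ∂h/∂y = -0.01000.
|∇h| = √(-0.01600² + -0.01000²) = 0.01887

0.0189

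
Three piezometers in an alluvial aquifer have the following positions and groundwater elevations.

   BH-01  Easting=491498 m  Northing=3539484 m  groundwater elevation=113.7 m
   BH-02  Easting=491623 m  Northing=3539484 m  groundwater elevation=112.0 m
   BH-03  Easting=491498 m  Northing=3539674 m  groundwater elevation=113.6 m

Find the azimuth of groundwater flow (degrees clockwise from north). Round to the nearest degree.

088°

∂h/∂x = (112.0 − 113.7) / (491623 − 491498) = -0.01360
∂h/∂y = (113.6 − 113.7) / (3539674 − 3539484) = -0.0005263
Flow direction (−∇h) has components (+0.01360 E, +0.0005263 N).
Azimuth = atan2(E, N) = atan2(+0.01360, +0.0005263) = 87.8° ≈ 088°.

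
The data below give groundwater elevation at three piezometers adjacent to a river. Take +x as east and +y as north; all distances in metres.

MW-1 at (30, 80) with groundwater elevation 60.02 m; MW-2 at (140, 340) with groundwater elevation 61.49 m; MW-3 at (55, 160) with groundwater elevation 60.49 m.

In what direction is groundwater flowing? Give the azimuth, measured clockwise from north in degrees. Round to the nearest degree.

Differences from MW-1: to MW-2 (Δx, Δy, Δh) = (110, 260, +1.47); to MW-3 = (25, 80, +0.47).
Determinant of the coordinate differences = 110·80 − 25·260 = 2300.
∂h/∂x = [(+1.47)·80 − (+0.47)·260] / 2300 = -0.002000
∂h/∂y = [110·(+0.47) − 25·(+1.47)] / 2300 = +0.006500
Flow direction (−∇h) has components (+0.002000 E, -0.006500 N).
Azimuth = atan2(E, N) = atan2(+0.002000, -0.006500) = 162.9° ≈ 163°.

163°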